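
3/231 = 1/77 = 0.01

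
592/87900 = 148/21975 = 0.01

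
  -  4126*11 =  - 45386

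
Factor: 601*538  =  323338=2^1*269^1*601^1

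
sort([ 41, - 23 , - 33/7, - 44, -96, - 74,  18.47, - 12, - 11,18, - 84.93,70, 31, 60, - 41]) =[ - 96, - 84.93, -74, - 44,-41, - 23, - 12,-11, - 33/7,18, 18.47,31, 41, 60,70 ] 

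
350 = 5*70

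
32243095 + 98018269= 130261364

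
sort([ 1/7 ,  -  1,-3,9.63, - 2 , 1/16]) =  [-3, -2,- 1,1/16 , 1/7, 9.63]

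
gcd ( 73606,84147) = 1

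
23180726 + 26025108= 49205834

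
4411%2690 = 1721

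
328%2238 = 328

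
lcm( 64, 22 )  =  704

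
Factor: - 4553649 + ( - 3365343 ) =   -  2^4* 3^3*23^1 *797^1 = -7918992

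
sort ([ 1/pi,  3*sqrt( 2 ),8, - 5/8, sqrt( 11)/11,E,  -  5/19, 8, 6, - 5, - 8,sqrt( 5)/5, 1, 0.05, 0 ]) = [  -  8,  -  5,-5/8, - 5/19, 0,0.05,sqrt(11)/11, 1/pi,sqrt( 5 )/5,1, E, 3*sqrt(2 ),6 , 8, 8]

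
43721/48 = 43721/48 = 910.85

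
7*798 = 5586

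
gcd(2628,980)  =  4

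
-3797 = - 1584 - 2213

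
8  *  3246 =25968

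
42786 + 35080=77866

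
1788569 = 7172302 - 5383733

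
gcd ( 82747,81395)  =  1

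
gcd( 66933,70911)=9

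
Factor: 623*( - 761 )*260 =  - 123266780 = - 2^2*5^1*7^1*13^1*89^1*761^1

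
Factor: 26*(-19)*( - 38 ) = 18772= 2^2*13^1 * 19^2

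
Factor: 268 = 2^2*67^1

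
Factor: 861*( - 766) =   -  659526  =  - 2^1*3^1*7^1 * 41^1 * 383^1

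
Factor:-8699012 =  - 2^2*7^1*67^1*4637^1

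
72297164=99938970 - 27641806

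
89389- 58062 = 31327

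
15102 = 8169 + 6933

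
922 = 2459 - 1537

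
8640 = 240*36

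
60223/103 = 584 + 71/103 = 584.69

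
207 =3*69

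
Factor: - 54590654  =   - 2^1 * 27295327^1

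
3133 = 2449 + 684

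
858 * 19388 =16634904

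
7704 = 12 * 642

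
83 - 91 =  - 8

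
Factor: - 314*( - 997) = 2^1 *157^1*997^1 = 313058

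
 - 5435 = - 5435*1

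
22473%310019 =22473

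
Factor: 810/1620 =2^(-1 )  =  1/2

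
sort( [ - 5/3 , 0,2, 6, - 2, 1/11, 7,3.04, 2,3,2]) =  [-2, - 5/3, 0,1/11, 2, 2, 2, 3,3.04, 6 , 7]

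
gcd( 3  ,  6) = 3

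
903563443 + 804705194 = 1708268637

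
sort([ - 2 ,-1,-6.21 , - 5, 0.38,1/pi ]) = [  -  6.21,-5, - 2, - 1, 1/pi,0.38 ] 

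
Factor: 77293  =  37^1*2089^1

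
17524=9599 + 7925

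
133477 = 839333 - 705856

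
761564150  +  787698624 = 1549262774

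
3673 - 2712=961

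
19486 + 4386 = 23872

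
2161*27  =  58347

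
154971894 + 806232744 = 961204638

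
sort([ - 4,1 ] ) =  [- 4,1 ]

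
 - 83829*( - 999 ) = 83745171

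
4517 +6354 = 10871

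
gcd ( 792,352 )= 88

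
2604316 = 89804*29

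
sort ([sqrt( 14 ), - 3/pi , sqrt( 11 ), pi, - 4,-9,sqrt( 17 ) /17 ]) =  [ -9, - 4, - 3/pi,sqrt( 17 )/17 , pi,sqrt(11 ),  sqrt (14)]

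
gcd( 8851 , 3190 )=1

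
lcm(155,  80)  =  2480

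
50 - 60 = -10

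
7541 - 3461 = 4080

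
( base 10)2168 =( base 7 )6215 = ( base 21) 4J5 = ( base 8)4170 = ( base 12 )1308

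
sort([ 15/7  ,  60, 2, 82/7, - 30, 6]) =[  -  30, 2,15/7,6,82/7,60]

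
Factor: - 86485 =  - 5^1*  7^2*353^1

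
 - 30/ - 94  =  15/47= 0.32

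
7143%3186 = 771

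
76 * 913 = 69388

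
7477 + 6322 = 13799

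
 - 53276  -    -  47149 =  - 6127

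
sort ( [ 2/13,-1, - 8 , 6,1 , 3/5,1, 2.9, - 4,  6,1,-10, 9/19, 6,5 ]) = [ - 10 , - 8, - 4, - 1,  2/13, 9/19,3/5,  1 , 1 , 1,2.9, 5,  6,6, 6]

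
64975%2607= 2407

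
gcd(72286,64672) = 94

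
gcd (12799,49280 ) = 1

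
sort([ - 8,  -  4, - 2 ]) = [ - 8, - 4, - 2 ] 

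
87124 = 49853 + 37271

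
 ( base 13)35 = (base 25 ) 1j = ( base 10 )44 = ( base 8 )54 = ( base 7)62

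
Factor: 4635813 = 3^1*7^1*13^1*16981^1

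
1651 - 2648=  - 997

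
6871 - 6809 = 62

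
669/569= 1 + 100/569=1.18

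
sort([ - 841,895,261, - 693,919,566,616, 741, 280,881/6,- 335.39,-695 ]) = [ - 841, - 695, - 693, - 335.39,881/6,261, 280,566, 616, 741,  895,919 ]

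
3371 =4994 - 1623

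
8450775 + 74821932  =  83272707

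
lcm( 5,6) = 30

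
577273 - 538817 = 38456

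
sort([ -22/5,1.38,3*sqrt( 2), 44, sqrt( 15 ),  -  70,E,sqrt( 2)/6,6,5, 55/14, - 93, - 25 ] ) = [- 93, - 70, - 25, - 22/5,sqrt(2 )/6, 1.38,E, sqrt(15),55/14, 3*sqrt( 2) , 5, 6, 44] 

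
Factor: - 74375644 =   -  2^2*7^1*2656273^1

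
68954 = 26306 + 42648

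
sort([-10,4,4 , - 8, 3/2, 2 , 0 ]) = [ - 10, - 8, 0, 3/2,2, 4,  4 ]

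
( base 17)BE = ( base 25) 81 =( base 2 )11001001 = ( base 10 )201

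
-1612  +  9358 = 7746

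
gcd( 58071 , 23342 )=1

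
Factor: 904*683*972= 2^5*3^5*113^1*683^1 =600143904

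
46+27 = 73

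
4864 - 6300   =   - 1436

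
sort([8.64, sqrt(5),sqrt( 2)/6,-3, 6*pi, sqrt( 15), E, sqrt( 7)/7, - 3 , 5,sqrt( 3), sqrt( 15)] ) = [-3, - 3, sqrt( 2 ) /6, sqrt(7)/7, sqrt( 3), sqrt(5 ),E,sqrt( 15 ),sqrt( 15),  5, 8.64, 6*pi]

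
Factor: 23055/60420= 29/76=2^( - 2 ) *19^( - 1)*29^1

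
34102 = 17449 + 16653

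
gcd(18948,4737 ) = 4737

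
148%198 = 148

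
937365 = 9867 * 95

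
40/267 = 40/267 = 0.15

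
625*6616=4135000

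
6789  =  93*73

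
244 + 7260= 7504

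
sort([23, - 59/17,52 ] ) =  [ -59/17, 23 , 52]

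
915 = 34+881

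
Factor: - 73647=-3^2 * 7^2*167^1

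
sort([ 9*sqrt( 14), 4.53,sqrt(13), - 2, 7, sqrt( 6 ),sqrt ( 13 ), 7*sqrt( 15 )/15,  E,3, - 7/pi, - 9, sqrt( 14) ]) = [ - 9, - 7/pi, - 2, 7*sqrt( 15 ) /15 , sqrt ( 6 ), E, 3 , sqrt( 13),sqrt( 13 ), sqrt(14),4.53,7, 9*sqrt(14 )]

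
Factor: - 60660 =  - 2^2 * 3^2*5^1*337^1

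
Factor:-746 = - 2^1*373^1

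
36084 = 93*388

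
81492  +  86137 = 167629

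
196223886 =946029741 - 749805855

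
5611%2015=1581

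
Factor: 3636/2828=3^2*7^(-1 ) = 9/7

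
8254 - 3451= 4803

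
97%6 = 1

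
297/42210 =33/4690= 0.01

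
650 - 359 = 291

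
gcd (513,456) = 57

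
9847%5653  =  4194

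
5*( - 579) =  -2895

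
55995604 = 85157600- 29161996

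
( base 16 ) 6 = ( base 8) 6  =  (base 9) 6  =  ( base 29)6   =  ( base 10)6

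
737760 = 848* 870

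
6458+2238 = 8696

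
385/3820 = 77/764 = 0.10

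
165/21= 7 + 6/7=7.86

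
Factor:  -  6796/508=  - 1699/127  =  -  127^(-1 )*1699^1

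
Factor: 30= 2^1  *  3^1*5^1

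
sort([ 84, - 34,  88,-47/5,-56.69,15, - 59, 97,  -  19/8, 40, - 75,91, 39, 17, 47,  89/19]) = [ - 75,-59,-56.69, - 34, - 47/5, - 19/8, 89/19, 15,17,39, 40 , 47, 84, 88, 91,97 ]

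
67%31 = 5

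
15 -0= 15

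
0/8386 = 0 = 0.00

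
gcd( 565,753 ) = 1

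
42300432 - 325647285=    - 283346853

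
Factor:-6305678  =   - 2^1*181^1*17419^1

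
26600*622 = 16545200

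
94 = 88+6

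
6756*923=6235788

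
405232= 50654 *8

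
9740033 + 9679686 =19419719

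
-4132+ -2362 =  - 6494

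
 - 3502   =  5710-9212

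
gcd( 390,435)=15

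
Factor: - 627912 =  - 2^3 * 3^5*17^1*19^1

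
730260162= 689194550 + 41065612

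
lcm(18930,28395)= 56790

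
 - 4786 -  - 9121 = 4335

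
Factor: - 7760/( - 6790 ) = 2^3 * 7^ ( - 1) = 8/7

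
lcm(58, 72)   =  2088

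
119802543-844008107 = -724205564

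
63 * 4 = 252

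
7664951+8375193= 16040144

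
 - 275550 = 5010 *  ( - 55)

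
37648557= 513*73389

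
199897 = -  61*(- 3277)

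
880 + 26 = 906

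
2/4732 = 1/2366=0.00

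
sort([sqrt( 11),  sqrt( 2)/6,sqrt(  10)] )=[sqrt( 2 ) /6,sqrt( 10 ) , sqrt ( 11)] 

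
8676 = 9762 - 1086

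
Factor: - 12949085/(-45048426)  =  2^(  -  1)*3^( - 1 )*5^1*29^( - 1)*199^( - 1)*1301^ (- 1)*2589817^1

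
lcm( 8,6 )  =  24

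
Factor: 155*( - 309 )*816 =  - 39082320 =- 2^4*3^2* 5^1 * 17^1*31^1 *103^1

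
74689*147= 10979283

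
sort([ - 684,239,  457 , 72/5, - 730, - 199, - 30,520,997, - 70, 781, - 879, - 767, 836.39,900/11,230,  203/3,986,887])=[ - 879, - 767, - 730, - 684, - 199, - 70, - 30,72/5,203/3, 900/11,230, 239, 457, 520,781, 836.39, 887,986,997 ]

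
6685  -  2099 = 4586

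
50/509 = 50/509  =  0.10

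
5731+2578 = 8309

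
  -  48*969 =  -46512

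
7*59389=415723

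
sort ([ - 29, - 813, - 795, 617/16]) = [ - 813, - 795, - 29,617/16]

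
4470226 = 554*8069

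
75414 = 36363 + 39051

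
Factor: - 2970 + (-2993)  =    -  67^1 * 89^1 =- 5963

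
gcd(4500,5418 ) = 18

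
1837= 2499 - 662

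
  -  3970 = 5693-9663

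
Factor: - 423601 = -423601^1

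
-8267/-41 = 8267/41 = 201.63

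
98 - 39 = 59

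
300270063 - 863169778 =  - 562899715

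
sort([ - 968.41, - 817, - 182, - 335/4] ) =[-968.41,  -  817,-182 , -335/4 ]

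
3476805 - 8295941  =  -4819136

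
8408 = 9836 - 1428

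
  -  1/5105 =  - 1/5105 = - 0.00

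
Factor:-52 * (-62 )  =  2^3*13^1*31^1 = 3224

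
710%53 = 21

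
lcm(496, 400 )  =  12400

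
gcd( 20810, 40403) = 1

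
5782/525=11 + 1/75 = 11.01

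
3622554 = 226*16029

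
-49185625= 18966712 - 68152337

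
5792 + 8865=14657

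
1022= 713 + 309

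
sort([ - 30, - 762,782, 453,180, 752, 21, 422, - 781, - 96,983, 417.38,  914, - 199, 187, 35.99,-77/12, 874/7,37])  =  [ - 781,-762,  -  199, - 96, - 30, - 77/12,21, 35.99, 37 , 874/7, 180,187,  417.38, 422,453, 752, 782, 914,983 ]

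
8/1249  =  8/1249 =0.01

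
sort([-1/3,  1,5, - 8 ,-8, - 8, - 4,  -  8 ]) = [ - 8,-8, - 8, - 8, - 4,  -  1/3,  1,5] 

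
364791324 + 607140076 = 971931400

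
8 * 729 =5832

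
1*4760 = 4760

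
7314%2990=1334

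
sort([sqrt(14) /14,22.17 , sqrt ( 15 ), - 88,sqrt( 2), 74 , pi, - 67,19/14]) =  [ - 88, - 67,sqrt( 14 ) /14,19/14,  sqrt( 2 ),pi,sqrt( 15 ),22.17,74]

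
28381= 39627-11246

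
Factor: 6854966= 2^1*23^1*149021^1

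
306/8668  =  153/4334=0.04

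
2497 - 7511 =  - 5014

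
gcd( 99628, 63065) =1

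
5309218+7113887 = 12423105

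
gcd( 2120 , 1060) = 1060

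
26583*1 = 26583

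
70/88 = 35/44 = 0.80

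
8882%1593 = 917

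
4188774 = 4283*978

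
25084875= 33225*755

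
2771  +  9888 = 12659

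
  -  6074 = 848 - 6922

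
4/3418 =2/1709 = 0.00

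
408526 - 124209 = 284317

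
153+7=160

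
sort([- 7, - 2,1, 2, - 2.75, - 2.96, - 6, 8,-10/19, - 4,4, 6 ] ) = [ - 7, - 6, - 4,-2.96,  -  2.75,-2, - 10/19, 1,2,4, 6, 8]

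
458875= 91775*5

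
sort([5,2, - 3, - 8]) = [ - 8 , - 3,2,5 ] 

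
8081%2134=1679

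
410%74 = 40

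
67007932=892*75121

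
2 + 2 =4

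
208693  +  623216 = 831909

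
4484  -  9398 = - 4914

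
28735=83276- 54541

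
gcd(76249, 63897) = 1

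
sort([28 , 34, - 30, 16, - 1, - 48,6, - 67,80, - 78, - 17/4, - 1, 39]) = [ - 78, - 67,-48, - 30, -17/4, - 1, - 1,6,16,28,  34,39, 80]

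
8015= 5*1603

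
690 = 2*345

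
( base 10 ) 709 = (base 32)M5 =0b1011000101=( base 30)nj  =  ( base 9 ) 867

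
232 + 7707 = 7939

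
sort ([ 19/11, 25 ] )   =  [ 19/11,25 ] 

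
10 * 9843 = 98430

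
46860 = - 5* ( - 9372 )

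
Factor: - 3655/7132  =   - 2^( - 2)*5^1*17^1*43^1*1783^(  -  1)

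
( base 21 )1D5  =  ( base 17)285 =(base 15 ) 32e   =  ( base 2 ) 1011001111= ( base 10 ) 719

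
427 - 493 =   -  66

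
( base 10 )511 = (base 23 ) m5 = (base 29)HI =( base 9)627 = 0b111111111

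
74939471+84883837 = 159823308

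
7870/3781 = 2 + 308/3781 = 2.08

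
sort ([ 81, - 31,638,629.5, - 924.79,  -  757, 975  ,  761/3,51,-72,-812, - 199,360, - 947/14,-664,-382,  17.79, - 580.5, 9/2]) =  [ - 924.79, - 812,-757, - 664,-580.5, - 382, - 199, - 72,-947/14, - 31,9/2,17.79,51, 81,761/3,360,629.5,638, 975 ]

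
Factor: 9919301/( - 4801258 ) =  - 2^( - 1 )  *11^(  -  1) * 173^1*8191^1*31177^( - 1) = - 1417043/685894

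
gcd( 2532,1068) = 12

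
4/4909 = 4/4909 = 0.00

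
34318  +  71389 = 105707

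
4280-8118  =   - 3838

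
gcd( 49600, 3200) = 1600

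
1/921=1/921=0.00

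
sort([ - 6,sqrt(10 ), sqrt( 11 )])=[ - 6,  sqrt( 10 ), sqrt( 11 ) ]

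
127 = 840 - 713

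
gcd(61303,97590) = 1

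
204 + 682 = 886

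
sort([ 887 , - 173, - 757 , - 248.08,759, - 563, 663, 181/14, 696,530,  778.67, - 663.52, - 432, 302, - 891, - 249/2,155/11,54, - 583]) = [  -  891, - 757, - 663.52, - 583, - 563, - 432, - 248.08, - 173,  -  249/2 , 181/14, 155/11,54, 302 , 530, 663,696,759, 778.67,887]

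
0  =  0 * 4321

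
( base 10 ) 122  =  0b1111010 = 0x7a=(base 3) 11112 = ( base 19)68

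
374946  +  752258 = 1127204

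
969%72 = 33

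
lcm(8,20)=40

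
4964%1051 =760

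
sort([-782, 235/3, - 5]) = [ - 782, - 5 , 235/3 ]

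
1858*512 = 951296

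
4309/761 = 5+504/761 = 5.66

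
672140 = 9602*70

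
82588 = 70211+12377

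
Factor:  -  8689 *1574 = -2^1 * 787^1*8689^1 = -  13676486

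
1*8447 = 8447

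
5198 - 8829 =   -  3631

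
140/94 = 70/47 = 1.49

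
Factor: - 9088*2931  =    -  2^7*3^1 * 71^1*977^1= - 26636928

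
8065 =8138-73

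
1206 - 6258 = -5052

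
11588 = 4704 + 6884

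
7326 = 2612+4714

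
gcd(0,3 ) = 3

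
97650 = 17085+80565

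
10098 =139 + 9959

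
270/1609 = 270/1609 = 0.17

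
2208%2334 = 2208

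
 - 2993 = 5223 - 8216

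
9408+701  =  10109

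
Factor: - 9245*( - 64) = 591680 =2^6*5^1*43^2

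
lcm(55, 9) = 495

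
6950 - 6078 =872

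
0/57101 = 0 = 0.00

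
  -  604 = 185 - 789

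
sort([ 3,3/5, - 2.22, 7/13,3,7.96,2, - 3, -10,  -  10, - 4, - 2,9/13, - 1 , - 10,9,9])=[ - 10, - 10,-10, - 4, - 3  , - 2.22, - 2, - 1 , 7/13, 3/5, 9/13,2, 3, 3,7.96, 9, 9 ]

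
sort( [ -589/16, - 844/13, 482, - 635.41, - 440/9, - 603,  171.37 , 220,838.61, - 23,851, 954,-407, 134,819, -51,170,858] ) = [ - 635.41 ,-603,-407, - 844/13, - 51, - 440/9, - 589/16, - 23,134, 170, 171.37,220,482 , 819, 838.61, 851, 858,954]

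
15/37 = 15/37= 0.41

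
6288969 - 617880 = 5671089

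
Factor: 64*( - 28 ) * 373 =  - 2^8 * 7^1*373^1 = - 668416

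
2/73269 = 2/73269 = 0.00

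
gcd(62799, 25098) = 3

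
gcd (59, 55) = 1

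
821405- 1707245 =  - 885840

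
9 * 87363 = 786267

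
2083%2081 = 2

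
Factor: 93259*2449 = 31^1*79^1 * 179^1*521^1 = 228391291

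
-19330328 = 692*( - 27934 )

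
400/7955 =80/1591 = 0.05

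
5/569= 5/569 = 0.01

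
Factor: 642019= 7^1*41^1*2237^1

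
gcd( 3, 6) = 3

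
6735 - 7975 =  - 1240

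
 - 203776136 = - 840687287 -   -  636911151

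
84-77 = 7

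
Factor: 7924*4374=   2^3*3^7*7^1 * 283^1 = 34659576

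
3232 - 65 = 3167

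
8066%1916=402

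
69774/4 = 17443 + 1/2 =17443.50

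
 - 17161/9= - 1907  +  2/9 = -  1906.78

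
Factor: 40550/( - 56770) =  - 5/7 = - 5^1 * 7^( - 1 ) 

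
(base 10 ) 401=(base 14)209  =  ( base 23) ha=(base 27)en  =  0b110010001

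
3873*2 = 7746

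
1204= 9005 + - 7801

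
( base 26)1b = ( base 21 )1G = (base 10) 37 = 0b100101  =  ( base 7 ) 52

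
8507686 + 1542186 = 10049872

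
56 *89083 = 4988648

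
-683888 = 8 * ( - 85486)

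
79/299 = 79/299 = 0.26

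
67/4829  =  67/4829 = 0.01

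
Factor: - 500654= - 2^1*7^1 * 11^1*3251^1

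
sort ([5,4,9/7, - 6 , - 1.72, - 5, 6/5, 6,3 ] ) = [ - 6, - 5, - 1.72, 6/5,  9/7,3,  4, 5, 6]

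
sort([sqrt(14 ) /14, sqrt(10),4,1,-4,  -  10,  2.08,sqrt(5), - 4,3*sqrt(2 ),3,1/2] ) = [- 10,  -  4,  -  4,sqrt(14)/14,1/2, 1, 2.08,sqrt(5),3 , sqrt(10) , 4,3*sqrt(2)]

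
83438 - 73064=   10374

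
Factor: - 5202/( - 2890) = 3^2*5^( - 1) = 9/5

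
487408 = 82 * 5944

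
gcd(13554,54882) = 18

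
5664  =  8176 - 2512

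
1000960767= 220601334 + 780359433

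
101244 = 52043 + 49201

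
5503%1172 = 815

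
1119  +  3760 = 4879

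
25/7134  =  25/7134 =0.00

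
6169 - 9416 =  - 3247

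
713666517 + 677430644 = 1391097161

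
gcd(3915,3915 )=3915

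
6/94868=3/47434 = 0.00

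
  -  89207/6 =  -89207/6 = - 14867.83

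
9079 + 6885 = 15964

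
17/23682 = 17/23682  =  0.00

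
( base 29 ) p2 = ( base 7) 2056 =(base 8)1327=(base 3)222221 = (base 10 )727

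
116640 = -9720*(-12 ) 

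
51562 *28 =1443736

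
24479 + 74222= 98701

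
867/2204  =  867/2204=0.39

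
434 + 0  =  434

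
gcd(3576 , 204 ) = 12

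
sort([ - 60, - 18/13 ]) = [-60,-18/13] 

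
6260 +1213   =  7473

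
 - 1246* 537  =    -  669102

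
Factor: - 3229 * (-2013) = 6499977 = 3^1  *  11^1*61^1 * 3229^1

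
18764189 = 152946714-134182525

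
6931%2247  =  190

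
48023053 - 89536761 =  - 41513708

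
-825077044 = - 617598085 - 207478959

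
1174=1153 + 21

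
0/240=0 =0.00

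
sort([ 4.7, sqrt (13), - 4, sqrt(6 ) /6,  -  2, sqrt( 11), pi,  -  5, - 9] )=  [  -  9, - 5, - 4, - 2,sqrt( 6 ) /6,pi , sqrt( 11 ), sqrt( 13 ),4.7]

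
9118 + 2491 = 11609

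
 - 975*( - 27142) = 26463450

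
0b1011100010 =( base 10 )738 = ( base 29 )pd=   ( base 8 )1342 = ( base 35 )l3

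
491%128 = 107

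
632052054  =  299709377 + 332342677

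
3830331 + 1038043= 4868374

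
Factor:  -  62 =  - 2^1*31^1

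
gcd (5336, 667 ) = 667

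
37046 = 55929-18883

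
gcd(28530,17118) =5706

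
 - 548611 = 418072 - 966683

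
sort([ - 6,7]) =[ - 6, 7] 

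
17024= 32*532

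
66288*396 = 26250048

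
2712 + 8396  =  11108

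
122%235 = 122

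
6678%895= 413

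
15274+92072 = 107346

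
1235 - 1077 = 158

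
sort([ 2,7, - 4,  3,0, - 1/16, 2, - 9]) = [-9, -4,- 1/16,0,2,2,3,7]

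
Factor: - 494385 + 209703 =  - 2^1 * 3^1*17^1*2791^1=- 284682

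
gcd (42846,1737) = 579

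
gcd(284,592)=4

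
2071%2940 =2071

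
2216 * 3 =6648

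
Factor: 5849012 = 2^2*13^1*112481^1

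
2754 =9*306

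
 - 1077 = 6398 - 7475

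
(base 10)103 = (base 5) 403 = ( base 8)147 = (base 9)124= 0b1100111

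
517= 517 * 1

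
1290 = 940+350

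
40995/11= 3726 + 9/11 = 3726.82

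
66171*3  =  198513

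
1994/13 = 153  +  5/13 = 153.38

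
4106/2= 2053 = 2053.00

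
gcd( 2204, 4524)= 116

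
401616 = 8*50202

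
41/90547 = 41/90547= 0.00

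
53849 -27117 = 26732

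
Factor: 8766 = 2^1*3^2*487^1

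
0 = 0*4347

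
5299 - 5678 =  - 379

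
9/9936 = 1/1104= 0.00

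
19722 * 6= 118332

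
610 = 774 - 164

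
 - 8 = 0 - 8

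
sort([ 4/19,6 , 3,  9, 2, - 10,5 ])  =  [ - 10,4/19, 2, 3,5,6,9]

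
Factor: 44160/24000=2^1 * 5^( - 2)*23^1 = 46/25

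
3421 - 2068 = 1353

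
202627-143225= 59402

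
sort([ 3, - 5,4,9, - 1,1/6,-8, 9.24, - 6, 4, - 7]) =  [-8 , - 7, - 6, - 5,-1,1/6, 3,4,4 , 9 , 9.24 ]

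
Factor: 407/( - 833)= - 7^(- 2)*11^1 * 17^( - 1) * 37^1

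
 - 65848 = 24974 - 90822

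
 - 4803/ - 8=4803/8  =  600.38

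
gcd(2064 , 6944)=16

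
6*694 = 4164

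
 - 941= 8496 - 9437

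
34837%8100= 2437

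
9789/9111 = 1 + 226/3037 = 1.07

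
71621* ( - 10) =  - 716210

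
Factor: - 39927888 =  -2^4 * 3^2*7^1*11^1 * 13^1 *277^1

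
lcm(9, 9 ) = 9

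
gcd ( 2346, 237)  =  3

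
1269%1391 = 1269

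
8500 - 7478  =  1022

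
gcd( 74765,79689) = 1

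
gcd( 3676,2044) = 4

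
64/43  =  64/43 = 1.49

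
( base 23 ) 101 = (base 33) g2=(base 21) 145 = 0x212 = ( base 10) 530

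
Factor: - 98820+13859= - 84961^1 = - 84961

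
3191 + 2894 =6085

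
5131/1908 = 5131/1908= 2.69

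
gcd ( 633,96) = 3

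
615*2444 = 1503060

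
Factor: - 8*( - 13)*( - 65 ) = -6760 = - 2^3*5^1*13^2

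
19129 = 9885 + 9244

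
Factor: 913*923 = 842699  =  11^1*13^1*71^1* 83^1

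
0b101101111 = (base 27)DG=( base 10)367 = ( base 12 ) 267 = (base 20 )I7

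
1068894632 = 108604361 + 960290271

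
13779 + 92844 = 106623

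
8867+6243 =15110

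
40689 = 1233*33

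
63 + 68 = 131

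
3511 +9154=12665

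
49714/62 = 24857/31 = 801.84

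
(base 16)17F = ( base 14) 1D5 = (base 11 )319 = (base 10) 383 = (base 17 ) 159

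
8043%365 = 13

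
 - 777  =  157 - 934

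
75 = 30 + 45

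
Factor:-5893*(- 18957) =111713601= 3^1*71^2*83^1*89^1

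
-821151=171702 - 992853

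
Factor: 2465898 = 2^1*3^1 * 410983^1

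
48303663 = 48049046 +254617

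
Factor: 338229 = 3^3*12527^1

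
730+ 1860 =2590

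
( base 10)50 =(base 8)62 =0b110010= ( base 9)55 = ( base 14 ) 38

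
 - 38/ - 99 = 38/99= 0.38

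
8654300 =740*11695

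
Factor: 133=7^1*19^1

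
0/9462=0 = 0.00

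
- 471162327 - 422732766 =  - 893895093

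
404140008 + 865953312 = 1270093320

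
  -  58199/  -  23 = 2530 + 9/23  =  2530.39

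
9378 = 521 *18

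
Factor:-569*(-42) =2^1*3^1*7^1*569^1 = 23898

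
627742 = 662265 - 34523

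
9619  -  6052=3567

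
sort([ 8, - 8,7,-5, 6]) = [ - 8, - 5, 6,7,8 ] 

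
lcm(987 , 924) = 43428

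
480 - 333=147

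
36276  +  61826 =98102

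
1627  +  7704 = 9331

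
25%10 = 5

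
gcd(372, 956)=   4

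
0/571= 0 = 0.00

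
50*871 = 43550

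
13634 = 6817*2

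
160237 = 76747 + 83490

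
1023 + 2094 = 3117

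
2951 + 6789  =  9740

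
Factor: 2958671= 31^1*95441^1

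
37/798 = 37/798 = 0.05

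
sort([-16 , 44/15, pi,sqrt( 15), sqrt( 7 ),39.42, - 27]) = [ - 27,  -  16, sqrt( 7), 44/15, pi, sqrt( 15), 39.42 ] 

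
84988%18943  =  9216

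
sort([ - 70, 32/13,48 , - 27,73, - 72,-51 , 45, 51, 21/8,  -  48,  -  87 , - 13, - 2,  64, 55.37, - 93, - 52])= [ - 93, - 87, - 72 , - 70, - 52, - 51, - 48, - 27, - 13,- 2,32/13,  21/8, 45,  48, 51, 55.37, 64,  73]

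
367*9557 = 3507419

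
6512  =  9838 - 3326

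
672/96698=48/6907 = 0.01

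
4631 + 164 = 4795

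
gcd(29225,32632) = 1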